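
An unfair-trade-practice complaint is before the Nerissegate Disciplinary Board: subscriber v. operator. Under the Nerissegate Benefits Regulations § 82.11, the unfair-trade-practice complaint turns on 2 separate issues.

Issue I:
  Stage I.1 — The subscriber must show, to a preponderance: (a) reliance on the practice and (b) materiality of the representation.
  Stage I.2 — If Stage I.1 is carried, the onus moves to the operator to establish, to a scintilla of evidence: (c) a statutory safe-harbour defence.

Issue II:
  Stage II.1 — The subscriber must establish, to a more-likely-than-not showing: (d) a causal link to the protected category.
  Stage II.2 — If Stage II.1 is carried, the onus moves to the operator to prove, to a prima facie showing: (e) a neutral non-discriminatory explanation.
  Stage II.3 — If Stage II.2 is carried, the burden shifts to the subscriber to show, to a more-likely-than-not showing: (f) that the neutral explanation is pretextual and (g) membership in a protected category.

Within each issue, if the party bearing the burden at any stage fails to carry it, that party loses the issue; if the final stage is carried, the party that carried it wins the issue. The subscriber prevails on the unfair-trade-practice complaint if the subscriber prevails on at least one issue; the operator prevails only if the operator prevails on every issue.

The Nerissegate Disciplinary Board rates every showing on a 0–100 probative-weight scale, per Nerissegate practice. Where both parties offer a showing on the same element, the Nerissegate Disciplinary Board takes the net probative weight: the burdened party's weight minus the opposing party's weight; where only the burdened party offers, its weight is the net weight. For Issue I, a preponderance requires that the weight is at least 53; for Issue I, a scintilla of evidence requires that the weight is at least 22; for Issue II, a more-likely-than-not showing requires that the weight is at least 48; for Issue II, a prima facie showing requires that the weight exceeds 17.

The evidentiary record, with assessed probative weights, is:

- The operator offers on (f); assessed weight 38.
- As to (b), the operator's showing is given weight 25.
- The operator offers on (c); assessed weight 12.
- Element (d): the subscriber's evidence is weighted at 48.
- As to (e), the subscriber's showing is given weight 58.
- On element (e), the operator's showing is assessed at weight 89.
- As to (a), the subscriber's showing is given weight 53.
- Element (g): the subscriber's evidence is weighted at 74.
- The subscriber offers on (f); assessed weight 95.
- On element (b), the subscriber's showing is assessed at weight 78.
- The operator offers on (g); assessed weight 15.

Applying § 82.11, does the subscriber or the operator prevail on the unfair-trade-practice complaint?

— Issue I —
At Stage I.1 the subscriber must meet a preponderance (weight is at least 53): on (a) the weight is 53, ≥ 53, so (a) meets the standard; on (b) the weight is 78 less the opposing 25 gives net 53, ≥ 53, so (b) meets the standard.
  Stage I.1 carried; the burden shifts to the operator.
At Stage I.2 the operator must meet a scintilla of evidence (weight is at least 22): on (c) the weight is 12, < 22, so (c) does not meet the standard.
  Not every element is met, so the operator fails to carry Stage I.2.
The analysis ends at Stage I.2; the subscriber prevails on this issue.
— Issue II —
Stage II.1 (subscriber, a more-likely-than-not showing, weight is at least 48): (d) 48 ≥ 48 — meets.
  Stage II.1 is satisfied; the onus moves to the operator.
Stage II.2 (operator, a prima facie showing, weight exceeds 17): (e) net 89−58=31 > 17 — meets.
  Stage II.2 is satisfied; the onus moves to the subscriber.
Stage II.3 (subscriber, a more-likely-than-not showing, weight is at least 48): (f) net 95−38=57 ≥ 48 — meets; (g) net 74−15=59 ≥ 48 — meets.
  The subscriber carries the last stage.
All stages carried — the subscriber prevails on this issue.
Per-issue: Issue I → subscriber; Issue II → subscriber. The subscriber must prevail on at least one issue; overall, the subscriber prevails.

subscriber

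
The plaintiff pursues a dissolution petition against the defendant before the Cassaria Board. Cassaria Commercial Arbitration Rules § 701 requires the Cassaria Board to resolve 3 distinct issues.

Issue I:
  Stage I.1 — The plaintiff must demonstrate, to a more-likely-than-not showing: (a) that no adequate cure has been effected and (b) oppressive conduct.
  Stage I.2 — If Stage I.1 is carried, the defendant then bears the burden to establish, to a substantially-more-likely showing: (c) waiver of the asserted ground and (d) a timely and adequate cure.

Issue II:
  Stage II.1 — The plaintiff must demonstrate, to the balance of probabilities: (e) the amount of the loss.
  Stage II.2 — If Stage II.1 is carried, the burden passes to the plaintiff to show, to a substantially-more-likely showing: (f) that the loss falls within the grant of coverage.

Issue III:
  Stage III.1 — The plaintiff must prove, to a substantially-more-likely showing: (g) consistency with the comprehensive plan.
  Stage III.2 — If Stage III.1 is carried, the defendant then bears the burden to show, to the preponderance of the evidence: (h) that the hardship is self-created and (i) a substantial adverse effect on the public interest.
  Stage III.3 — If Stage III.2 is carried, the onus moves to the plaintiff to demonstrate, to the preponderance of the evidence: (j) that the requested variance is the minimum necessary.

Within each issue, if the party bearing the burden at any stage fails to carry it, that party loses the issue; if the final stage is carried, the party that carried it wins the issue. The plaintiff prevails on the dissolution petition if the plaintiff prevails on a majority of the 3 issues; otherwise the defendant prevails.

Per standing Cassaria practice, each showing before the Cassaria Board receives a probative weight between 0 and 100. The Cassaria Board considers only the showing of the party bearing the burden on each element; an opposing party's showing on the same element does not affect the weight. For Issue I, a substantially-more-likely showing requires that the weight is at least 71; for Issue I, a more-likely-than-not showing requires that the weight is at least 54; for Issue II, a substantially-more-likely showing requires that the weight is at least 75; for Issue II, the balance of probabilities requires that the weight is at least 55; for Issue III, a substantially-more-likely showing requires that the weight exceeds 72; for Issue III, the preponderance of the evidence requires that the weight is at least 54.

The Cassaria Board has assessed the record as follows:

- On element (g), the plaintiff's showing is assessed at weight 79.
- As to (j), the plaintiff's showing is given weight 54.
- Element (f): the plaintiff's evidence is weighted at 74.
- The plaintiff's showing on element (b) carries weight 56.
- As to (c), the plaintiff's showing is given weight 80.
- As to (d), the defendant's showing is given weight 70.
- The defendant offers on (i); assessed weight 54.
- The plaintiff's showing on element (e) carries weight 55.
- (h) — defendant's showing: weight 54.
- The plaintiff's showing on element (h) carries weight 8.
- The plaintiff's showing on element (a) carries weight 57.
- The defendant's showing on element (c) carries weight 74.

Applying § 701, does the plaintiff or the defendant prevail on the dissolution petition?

— Issue I —
Stage I.1 — burden on plaintiff; standard: a more-likely-than-not showing (weight is at least 54).
    (a): 57 ≥ 54 [met]
    (b): 56 ≥ 54 [met]
  All elements met. The burden passes to the defendant.
Stage I.2 — burden on defendant; standard: a substantially-more-likely showing (weight is at least 71).
    (c): 74 (plaintiff's 80 disregarded) ≥ 71 [met]
    (d): 70 < 71 [not met]
  Not every element is met, so the defendant fails to carry Stage I.2.
So the plaintiff prevails on this issue.
— Issue II —
Stage II.1 (plaintiff, the balance of probabilities, weight is at least 55): (e) 55 ≥ 55 — meets.
  All elements met. The plaintiff retains the burden for Stage II.2.
Stage II.2 (plaintiff, a substantially-more-likely showing, weight is at least 75): (f) 74 < 75 — fails.
  Stage II.2 not carried; the plaintiff fails its burden.
So the defendant prevails on this issue.
— Issue III —
Stage III.1 — burden on plaintiff; standard: a substantially-more-likely showing (weight exceeds 72).
    (g): 79 > 72 [met]
  Stage III.1 is satisfied; the onus moves to the defendant.
Stage III.2 — burden on defendant; standard: the preponderance of the evidence (weight is at least 54).
    (h): 54 (plaintiff's 8 disregarded) ≥ 54 [met]
    (i): 54 ≥ 54 [met]
  All elements met. The burden passes to the plaintiff.
Stage III.3 — burden on plaintiff; standard: the preponderance of the evidence (weight is at least 54).
    (j): 54 ≥ 54 [met]
  The plaintiff carries the last stage.
Every stage carried; the plaintiff prevails on this issue.
Per-issue: Issue I → plaintiff; Issue II → defendant; Issue III → plaintiff. The plaintiff must prevail on a majority of issues; overall, the plaintiff prevails.

plaintiff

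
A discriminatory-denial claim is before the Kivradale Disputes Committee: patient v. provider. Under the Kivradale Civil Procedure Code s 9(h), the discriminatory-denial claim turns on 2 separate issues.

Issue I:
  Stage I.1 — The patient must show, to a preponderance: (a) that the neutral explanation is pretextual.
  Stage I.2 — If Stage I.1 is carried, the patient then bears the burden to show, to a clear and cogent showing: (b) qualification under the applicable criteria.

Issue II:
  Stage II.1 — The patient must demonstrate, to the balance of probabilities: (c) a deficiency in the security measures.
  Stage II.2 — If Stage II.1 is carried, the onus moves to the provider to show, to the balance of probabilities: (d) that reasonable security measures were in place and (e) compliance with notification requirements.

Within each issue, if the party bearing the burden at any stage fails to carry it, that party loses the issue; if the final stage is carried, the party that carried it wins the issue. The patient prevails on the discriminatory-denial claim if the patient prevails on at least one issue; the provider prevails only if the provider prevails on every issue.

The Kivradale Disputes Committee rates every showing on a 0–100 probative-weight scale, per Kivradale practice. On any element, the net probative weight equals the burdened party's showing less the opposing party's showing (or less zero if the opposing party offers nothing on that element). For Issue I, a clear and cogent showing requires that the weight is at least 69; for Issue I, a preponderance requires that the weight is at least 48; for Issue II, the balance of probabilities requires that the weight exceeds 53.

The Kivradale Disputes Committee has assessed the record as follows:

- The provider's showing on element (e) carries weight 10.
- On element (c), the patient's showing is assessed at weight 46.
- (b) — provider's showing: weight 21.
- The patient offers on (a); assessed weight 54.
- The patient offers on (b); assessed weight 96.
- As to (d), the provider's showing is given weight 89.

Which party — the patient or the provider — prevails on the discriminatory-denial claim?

— Issue I —
Stage I.1 (patient, a preponderance, weight is at least 48): (a) 54 ≥ 48 — meets.
  All elements met. The patient retains the burden for Stage I.2.
Stage I.2 (patient, a clear and cogent showing, weight is at least 69): (b) net 96−21=75 ≥ 69 — meets.
  The patient carries the last stage.
With every stage satisfied, the patient prevails on this issue.
— Issue II —
Stage II.1 — burden on patient; standard: the balance of probabilities (weight exceeds 53).
    (c): 46 ≤ 53 [not met]
  Stage II.1 not carried; the patient fails its burden.
So the provider prevails on this issue.
Per-issue: Issue I → patient; Issue II → provider. The patient must prevail on at least one issue; overall, the patient prevails.

patient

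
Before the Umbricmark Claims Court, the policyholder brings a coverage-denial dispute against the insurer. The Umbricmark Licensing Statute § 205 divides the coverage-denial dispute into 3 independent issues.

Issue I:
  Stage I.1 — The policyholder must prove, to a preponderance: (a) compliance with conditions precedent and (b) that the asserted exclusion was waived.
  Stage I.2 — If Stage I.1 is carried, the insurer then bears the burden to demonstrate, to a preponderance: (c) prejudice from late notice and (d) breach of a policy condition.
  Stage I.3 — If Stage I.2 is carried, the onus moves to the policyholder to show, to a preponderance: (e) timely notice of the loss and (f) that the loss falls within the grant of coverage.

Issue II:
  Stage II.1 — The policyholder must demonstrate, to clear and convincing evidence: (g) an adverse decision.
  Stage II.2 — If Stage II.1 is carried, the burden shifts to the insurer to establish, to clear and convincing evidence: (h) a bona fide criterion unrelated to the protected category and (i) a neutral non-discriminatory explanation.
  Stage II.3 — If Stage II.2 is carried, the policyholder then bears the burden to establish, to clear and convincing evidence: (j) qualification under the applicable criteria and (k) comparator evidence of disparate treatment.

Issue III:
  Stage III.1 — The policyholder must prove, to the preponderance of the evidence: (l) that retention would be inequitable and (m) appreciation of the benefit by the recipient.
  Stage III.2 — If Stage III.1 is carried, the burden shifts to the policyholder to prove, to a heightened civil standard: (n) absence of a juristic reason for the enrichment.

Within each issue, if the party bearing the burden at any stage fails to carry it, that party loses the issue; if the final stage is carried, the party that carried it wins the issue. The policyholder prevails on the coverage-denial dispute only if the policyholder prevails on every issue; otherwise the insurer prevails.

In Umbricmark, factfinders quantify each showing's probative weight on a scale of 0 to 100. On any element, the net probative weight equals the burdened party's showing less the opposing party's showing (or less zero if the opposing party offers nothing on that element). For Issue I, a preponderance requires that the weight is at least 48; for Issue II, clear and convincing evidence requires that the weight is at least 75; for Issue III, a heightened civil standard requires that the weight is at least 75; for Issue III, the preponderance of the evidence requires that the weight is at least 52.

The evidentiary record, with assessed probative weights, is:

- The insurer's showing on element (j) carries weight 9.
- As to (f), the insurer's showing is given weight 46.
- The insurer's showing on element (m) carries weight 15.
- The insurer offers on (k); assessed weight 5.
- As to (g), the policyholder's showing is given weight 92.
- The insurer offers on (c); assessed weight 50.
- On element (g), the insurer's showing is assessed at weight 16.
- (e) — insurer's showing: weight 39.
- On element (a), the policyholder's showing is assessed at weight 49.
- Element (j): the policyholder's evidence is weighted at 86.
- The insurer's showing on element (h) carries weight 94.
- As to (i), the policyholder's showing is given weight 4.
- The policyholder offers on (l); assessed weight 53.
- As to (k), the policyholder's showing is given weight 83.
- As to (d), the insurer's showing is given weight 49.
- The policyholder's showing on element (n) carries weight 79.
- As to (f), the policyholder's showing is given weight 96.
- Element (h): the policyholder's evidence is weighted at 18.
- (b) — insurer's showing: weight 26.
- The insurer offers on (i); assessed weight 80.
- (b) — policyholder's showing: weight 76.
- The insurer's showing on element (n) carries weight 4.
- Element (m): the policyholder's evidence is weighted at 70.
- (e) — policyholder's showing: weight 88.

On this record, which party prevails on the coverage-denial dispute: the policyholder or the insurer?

— Issue I —
Stage I.1 (policyholder, a preponderance, weight is at least 48): (a) 49 ≥ 48 — meets; (b) net 76−26=50 ≥ 48 — meets.
  Stage I.1 is satisfied; the onus moves to the insurer.
Stage I.2 (insurer, a preponderance, weight is at least 48): (c) 50 ≥ 48 — meets; (d) 49 ≥ 48 — meets.
  Stage I.2 is satisfied; the onus moves to the policyholder.
Stage I.3 (policyholder, a preponderance, weight is at least 48): (e) net 88−39=49 ≥ 48 — meets; (f) net 96−46=50 ≥ 48 — meets.
  Stage I.3 carried; the final stage is satisfied.
With every stage satisfied, the policyholder prevails on this issue.
— Issue II —
At Stage II.1 the policyholder must meet clear and convincing evidence (weight is at least 75): on (g) the weight is 92 less the opposing 16 gives net 76, ≥ 75, so (g) meets the standard.
  Stage II.1 is satisfied; the onus moves to the insurer.
At Stage II.2 the insurer must meet clear and convincing evidence (weight is at least 75): on (h) the weight is 94 less the opposing 18 gives net 76, ≥ 75, so (h) meets the standard; on (i) the weight is 80 less the opposing 4 gives net 76, ≥ 75, so (i) meets the standard.
  Stage II.2 is satisfied; the onus moves to the policyholder.
At Stage II.3 the policyholder must meet clear and convincing evidence (weight is at least 75): on (j) the weight is 86 less the opposing 9 gives net 77, which does reach 75, so (j) meets the standard; on (k) the weight is 83 less the opposing 5 gives net 78, ≥ 75, so (k) meets the standard.
  The policyholder carries the last stage.
With every stage satisfied, the policyholder prevails on this issue.
— Issue III —
At Stage III.1 the policyholder must meet the preponderance of the evidence (weight is at least 52): on (l) the weight is 53, which does reach 52, so (l) meets the standard; on (m) the weight is 70 less the opposing 15 gives net 55, which does reach 52, so (m) meets the standard.
  Stage III.1 is satisfied; the policyholder continues to bear the burden.
At Stage III.2 the policyholder must meet a heightened civil standard (weight is at least 75): on (n) the weight is 79 less the opposing 4 gives net 75, which does reach 75, so (n) meets the standard.
  All elements met at the final stage.
All stages carried — the policyholder prevails on this issue.
Per-issue: Issue I → policyholder; Issue II → policyholder; Issue III → policyholder. The policyholder must prevail on every issue; overall, the policyholder prevails.

policyholder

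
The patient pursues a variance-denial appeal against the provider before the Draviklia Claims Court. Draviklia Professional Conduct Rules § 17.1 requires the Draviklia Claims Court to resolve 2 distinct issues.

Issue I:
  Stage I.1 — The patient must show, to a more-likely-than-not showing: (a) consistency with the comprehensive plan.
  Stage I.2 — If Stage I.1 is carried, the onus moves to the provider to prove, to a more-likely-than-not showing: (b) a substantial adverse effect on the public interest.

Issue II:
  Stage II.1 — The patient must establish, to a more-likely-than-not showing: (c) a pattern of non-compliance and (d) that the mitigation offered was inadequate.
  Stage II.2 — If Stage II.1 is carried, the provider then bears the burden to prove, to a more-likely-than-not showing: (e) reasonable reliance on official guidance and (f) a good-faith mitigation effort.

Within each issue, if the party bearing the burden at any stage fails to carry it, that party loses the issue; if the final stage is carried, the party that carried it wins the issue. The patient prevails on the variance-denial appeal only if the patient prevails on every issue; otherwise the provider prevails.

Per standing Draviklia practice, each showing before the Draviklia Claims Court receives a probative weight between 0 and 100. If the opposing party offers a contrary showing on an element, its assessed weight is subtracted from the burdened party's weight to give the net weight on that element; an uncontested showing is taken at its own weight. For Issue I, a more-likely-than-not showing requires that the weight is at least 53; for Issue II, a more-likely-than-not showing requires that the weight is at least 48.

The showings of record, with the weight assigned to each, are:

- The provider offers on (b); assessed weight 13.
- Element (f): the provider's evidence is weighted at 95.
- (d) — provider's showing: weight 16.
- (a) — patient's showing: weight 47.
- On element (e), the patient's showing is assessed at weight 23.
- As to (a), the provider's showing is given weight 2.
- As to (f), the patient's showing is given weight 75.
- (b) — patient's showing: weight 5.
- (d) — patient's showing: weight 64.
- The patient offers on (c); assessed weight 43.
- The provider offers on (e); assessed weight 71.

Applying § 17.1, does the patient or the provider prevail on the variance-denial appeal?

provider

— Issue I —
Stage I.1 (patient, a more-likely-than-not showing, weight is at least 53): (a) net 47−2=45 < 53 — fails.
  The patient does not carry Stage I.1.
The provider prevails on this issue.
— Issue II —
Stage II.1 (patient, a more-likely-than-not showing, weight is at least 48): (c) 43 < 48 — fails; (d) net 64−16=48 ≥ 48 — meets.
  Stage II.1 not carried; the patient fails its burden.
So the provider prevails on this issue.
Per-issue: Issue I → provider; Issue II → provider. The patient must prevail on every issue; overall, the provider prevails.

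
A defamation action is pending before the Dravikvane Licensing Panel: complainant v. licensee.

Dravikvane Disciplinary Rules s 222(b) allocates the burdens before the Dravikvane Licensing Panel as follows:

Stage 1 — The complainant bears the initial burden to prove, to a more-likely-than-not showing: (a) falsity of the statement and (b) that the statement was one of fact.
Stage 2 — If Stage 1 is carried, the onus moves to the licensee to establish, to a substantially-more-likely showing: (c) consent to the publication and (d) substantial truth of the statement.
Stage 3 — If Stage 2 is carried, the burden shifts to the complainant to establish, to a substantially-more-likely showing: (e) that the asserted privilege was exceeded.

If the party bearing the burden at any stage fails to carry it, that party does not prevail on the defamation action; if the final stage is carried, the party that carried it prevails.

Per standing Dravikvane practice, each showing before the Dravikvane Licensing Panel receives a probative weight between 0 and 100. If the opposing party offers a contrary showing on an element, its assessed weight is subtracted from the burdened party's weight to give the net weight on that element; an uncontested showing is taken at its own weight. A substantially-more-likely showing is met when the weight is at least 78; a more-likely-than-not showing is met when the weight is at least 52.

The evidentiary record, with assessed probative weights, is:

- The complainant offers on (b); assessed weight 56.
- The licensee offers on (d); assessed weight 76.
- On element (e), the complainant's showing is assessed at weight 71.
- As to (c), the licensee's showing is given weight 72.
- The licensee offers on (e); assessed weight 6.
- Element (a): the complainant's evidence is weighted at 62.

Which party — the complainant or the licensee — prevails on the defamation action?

At Stage 1 the complainant must meet a more-likely-than-not showing (weight is at least 52): on (a) the weight is 62, which does reach 52, so (a) meets the standard; on (b) the weight is 56, which does reach 52, so (b) meets the standard.
  Stage 1 is satisfied; the onus moves to the licensee.
At Stage 2 the licensee must meet a substantially-more-likely showing (weight is at least 78): on (c) the weight is 72, which does not reach 78, so (c) does not meet the standard; on (d) the weight is 76, which does not reach 78, so (d) does not meet the standard.
  Not every element is met, so the licensee fails to carry Stage 2.
The analysis ends at Stage 2; the complainant prevails.

complainant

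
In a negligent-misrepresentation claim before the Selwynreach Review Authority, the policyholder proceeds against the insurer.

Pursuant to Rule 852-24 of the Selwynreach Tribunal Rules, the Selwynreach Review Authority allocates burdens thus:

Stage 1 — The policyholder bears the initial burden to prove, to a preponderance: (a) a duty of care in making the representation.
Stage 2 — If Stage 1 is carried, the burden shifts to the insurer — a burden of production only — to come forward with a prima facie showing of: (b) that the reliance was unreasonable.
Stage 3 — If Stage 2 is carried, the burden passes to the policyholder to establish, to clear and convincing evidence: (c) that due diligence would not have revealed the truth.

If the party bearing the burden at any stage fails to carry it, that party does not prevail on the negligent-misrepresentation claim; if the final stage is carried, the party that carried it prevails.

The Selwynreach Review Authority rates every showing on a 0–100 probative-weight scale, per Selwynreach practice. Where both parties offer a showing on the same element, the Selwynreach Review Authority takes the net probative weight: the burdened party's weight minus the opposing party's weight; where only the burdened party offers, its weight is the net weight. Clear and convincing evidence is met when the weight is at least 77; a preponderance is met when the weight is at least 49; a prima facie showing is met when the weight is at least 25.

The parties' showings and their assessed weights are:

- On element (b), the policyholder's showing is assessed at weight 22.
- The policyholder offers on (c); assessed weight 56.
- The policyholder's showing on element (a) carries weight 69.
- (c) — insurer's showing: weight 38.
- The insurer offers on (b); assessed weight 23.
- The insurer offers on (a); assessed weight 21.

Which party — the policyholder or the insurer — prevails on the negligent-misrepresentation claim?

Stage 1 — burden on policyholder; standard: a preponderance (weight is at least 49).
    (a): 69 − 21 = 48 < 49 [not met]
  The policyholder does not carry Stage 1.
The analysis ends at Stage 1; the insurer prevails.

insurer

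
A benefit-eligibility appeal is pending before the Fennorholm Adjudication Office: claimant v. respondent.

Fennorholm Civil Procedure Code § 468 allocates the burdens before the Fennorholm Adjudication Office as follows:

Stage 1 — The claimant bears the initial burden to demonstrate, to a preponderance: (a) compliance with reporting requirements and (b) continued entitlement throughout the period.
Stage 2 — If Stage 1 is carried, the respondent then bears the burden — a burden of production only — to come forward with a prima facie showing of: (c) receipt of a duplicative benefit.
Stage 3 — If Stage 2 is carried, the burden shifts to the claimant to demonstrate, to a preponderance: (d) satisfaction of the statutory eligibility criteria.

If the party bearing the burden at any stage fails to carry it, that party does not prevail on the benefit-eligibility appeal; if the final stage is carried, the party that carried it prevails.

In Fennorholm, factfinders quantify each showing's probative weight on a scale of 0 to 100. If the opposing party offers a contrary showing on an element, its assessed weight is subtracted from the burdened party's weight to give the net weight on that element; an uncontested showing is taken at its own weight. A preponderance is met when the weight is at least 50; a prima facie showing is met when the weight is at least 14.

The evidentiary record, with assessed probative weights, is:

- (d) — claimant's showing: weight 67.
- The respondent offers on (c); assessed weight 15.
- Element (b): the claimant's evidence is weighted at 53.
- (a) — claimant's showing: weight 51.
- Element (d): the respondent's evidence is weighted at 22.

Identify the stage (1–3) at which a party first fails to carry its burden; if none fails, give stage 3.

Stage 1 — burden on claimant; standard: a preponderance (weight is at least 50).
    (a): 51 ≥ 50 [met]
    (b): 53 ≥ 50 [met]
  Stage 1 is satisfied; the onus moves to the respondent.
Stage 2 — burden on respondent; standard: a prima facie showing (weight is at least 14).
    (c): 15 ≥ 14 [met]
  The respondent carries Stage 2; the claimant now bears the burden.
Stage 3 — burden on claimant; standard: a preponderance (weight is at least 50).
    (d): 67 − 22 = 45 < 50 [not met]
  The claimant does not carry Stage 3.
So the respondent prevails.

stage 3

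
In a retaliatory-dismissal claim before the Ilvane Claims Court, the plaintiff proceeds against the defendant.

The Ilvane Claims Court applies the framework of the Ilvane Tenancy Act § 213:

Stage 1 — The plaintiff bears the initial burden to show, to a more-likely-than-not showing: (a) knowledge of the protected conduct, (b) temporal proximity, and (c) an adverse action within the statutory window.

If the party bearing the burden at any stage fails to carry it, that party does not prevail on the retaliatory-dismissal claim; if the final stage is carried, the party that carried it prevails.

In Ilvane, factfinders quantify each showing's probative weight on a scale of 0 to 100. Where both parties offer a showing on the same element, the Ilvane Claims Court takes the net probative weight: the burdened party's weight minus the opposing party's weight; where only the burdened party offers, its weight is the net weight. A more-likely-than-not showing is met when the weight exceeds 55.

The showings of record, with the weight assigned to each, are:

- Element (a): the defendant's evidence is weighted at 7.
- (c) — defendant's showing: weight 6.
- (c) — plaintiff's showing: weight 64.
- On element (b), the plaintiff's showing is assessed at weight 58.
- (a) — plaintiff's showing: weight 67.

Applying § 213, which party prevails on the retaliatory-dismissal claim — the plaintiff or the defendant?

Stage 1 — burden on plaintiff; standard: a more-likely-than-not showing (weight exceeds 55).
    (a): 67 − 7 = 60 > 55 [met]
    (b): 58 > 55 [met]
    (c): 64 − 6 = 58 > 55 [met]
  All elements met at the final stage.
With every stage satisfied, the plaintiff prevails.

plaintiff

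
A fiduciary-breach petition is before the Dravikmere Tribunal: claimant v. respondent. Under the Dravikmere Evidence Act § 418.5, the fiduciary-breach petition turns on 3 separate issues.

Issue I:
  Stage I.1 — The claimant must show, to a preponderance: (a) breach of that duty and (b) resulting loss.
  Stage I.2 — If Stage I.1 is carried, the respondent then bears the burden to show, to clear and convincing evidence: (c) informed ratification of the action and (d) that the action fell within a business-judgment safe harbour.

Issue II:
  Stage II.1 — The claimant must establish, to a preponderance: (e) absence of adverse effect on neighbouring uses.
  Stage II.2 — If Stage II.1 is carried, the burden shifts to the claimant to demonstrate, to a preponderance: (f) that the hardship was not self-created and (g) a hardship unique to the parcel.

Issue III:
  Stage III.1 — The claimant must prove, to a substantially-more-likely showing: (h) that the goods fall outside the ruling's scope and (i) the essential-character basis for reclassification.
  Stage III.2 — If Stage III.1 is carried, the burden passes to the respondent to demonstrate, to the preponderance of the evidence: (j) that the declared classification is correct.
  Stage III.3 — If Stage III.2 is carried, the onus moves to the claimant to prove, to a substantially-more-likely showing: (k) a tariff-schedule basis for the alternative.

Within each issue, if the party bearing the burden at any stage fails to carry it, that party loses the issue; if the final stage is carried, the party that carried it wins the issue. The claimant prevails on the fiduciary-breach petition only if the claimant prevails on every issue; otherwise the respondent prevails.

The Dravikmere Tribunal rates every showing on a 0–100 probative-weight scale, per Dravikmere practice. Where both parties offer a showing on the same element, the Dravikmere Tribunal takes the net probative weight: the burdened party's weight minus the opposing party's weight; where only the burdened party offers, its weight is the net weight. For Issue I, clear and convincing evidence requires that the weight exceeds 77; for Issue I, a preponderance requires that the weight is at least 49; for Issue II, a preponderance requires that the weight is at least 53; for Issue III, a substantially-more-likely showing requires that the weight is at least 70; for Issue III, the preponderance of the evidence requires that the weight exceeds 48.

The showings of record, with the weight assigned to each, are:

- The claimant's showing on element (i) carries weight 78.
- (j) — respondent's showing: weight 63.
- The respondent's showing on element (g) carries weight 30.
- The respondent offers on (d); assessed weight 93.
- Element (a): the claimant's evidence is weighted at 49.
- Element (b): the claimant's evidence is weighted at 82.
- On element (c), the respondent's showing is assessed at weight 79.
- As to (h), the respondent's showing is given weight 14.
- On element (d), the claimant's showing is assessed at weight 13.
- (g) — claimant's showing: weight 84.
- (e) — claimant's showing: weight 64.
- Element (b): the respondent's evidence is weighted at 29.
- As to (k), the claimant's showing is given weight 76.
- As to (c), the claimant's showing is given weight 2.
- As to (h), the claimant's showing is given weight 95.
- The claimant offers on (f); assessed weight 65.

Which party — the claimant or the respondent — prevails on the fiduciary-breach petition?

— Issue I —
At Stage I.1 the claimant must meet a preponderance (weight is at least 49): on (a) the weight is 49, ≥ 49, so (a) meets the standard; on (b) the weight is 82 less the opposing 29 gives net 53, which does reach 49, so (b) meets the standard.
  Stage I.1 carried; the burden shifts to the respondent.
At Stage I.2 the respondent must meet clear and convincing evidence (weight exceeds 77): on (c) the weight is 79 less the opposing 2 gives net 77, which does not exceed 77, so (c) does not meet the standard; on (d) the weight is 93 less the opposing 13 gives net 80, which does exceed 77, so (d) meets the standard.
  The respondent does not carry Stage I.2.
So the claimant prevails on this issue.
— Issue II —
Stage II.1 (claimant, a preponderance, weight is at least 53): (e) 64 ≥ 53 — meets.
  All elements met. The claimant retains the burden for Stage II.2.
Stage II.2 (claimant, a preponderance, weight is at least 53): (f) 65 ≥ 53 — meets; (g) net 84−30=54 ≥ 53 — meets.
  The claimant carries the last stage.
Every stage carried; the claimant prevails on this issue.
— Issue III —
Stage III.1 — burden on claimant; standard: a substantially-more-likely showing (weight is at least 70).
    (h): 95 − 14 = 81 ≥ 70 [met]
    (i): 78 ≥ 70 [met]
  All elements met. The burden passes to the respondent.
Stage III.2 — burden on respondent; standard: the preponderance of the evidence (weight exceeds 48).
    (j): 63 > 48 [met]
  Stage III.2 is satisfied; the onus moves to the claimant.
Stage III.3 — burden on claimant; standard: a substantially-more-likely showing (weight is at least 70).
    (k): 76 ≥ 70 [met]
  The claimant carries the last stage.
With every stage satisfied, the claimant prevails on this issue.
Per-issue: Issue I → claimant; Issue II → claimant; Issue III → claimant. The claimant must prevail on every issue; overall, the claimant prevails.

claimant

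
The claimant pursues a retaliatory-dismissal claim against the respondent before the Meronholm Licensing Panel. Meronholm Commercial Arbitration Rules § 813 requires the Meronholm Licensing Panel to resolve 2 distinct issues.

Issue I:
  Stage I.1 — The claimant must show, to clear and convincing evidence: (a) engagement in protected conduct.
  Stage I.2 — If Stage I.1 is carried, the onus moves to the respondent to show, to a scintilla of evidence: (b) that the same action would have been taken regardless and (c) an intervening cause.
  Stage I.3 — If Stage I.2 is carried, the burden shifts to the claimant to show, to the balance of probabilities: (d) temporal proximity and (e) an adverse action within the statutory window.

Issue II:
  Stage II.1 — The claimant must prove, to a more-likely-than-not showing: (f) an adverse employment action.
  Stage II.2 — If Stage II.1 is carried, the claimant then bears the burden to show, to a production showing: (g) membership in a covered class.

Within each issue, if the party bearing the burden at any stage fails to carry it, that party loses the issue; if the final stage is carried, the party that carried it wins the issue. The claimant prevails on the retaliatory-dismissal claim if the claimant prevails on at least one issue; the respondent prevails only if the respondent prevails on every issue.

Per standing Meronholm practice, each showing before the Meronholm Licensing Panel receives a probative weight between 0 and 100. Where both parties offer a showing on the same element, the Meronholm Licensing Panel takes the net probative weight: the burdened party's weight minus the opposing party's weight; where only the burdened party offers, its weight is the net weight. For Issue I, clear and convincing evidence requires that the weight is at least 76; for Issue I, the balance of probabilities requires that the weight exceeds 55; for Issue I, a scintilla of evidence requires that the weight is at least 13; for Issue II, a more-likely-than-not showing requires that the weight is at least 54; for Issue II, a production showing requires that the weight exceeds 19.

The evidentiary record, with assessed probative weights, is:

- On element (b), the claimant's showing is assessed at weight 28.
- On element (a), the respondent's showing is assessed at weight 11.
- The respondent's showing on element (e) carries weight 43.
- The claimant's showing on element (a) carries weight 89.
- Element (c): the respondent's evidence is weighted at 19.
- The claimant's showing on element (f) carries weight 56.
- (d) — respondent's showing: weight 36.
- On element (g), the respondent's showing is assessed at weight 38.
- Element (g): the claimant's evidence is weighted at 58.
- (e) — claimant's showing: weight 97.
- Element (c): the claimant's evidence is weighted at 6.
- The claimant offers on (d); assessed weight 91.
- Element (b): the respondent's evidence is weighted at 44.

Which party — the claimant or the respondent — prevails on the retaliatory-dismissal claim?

claimant

— Issue I —
Stage I.1 — burden on claimant; standard: clear and convincing evidence (weight is at least 76).
    (a): 89 − 11 = 78 ≥ 76 [met]
  Stage I.1 is satisfied; the onus moves to the respondent.
Stage I.2 — burden on respondent; standard: a scintilla of evidence (weight is at least 13).
    (b): 44 − 28 = 16 ≥ 13 [met]
    (c): 19 − 6 = 13 ≥ 13 [met]
  All elements met. The burden passes to the claimant.
Stage I.3 — burden on claimant; standard: the balance of probabilities (weight exceeds 55).
    (d): 91 − 36 = 55 ≤ 55 [not met]
    (e): 97 − 43 = 54 ≤ 55 [not met]
  Not every element is met, so the claimant fails to carry Stage I.3.
The analysis ends at Stage I.3; the respondent prevails on this issue.
— Issue II —
At Stage II.1 the claimant must meet a more-likely-than-not showing (weight is at least 54): on (f) the weight is 56, which does reach 54, so (f) meets the standard.
  Stage II.1 carried; the burden remains with the claimant.
At Stage II.2 the claimant must meet a production showing (weight exceeds 19): on (g) the weight is 58 less the opposing 38 gives net 20, > 19, so (g) meets the standard.
  Stage II.2 carried; the final stage is satisfied.
With every stage satisfied, the claimant prevails on this issue.
Per-issue: Issue I → respondent; Issue II → claimant. The claimant must prevail on at least one issue; overall, the claimant prevails.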